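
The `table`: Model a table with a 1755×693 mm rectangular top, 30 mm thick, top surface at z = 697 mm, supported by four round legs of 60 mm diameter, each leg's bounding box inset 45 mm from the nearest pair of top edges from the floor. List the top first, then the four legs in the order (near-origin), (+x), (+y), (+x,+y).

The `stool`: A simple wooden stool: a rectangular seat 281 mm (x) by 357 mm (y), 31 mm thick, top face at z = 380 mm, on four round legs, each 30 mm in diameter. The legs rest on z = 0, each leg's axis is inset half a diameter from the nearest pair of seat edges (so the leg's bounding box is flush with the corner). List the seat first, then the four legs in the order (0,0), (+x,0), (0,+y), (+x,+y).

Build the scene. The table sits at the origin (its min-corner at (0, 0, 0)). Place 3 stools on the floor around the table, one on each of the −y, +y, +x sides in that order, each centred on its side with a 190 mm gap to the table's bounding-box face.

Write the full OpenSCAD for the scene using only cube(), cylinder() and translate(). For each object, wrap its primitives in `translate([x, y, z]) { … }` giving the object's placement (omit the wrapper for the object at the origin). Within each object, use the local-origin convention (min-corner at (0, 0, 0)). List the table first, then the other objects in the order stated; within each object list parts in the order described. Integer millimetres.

translate([0, 0, 667]) cube([1755, 693, 30]);
translate([75, 75, 0]) cylinder(h = 667, r = 30);
translate([1680, 75, 0]) cylinder(h = 667, r = 30);
translate([75, 618, 0]) cylinder(h = 667, r = 30);
translate([1680, 618, 0]) cylinder(h = 667, r = 30);
translate([737, -547, 0]) {
  translate([0, 0, 349]) cube([281, 357, 31]);
  translate([15, 15, 0]) cylinder(h = 349, r = 15);
  translate([266, 15, 0]) cylinder(h = 349, r = 15);
  translate([15, 342, 0]) cylinder(h = 349, r = 15);
  translate([266, 342, 0]) cylinder(h = 349, r = 15);
}
translate([737, 883, 0]) {
  translate([0, 0, 349]) cube([281, 357, 31]);
  translate([15, 15, 0]) cylinder(h = 349, r = 15);
  translate([266, 15, 0]) cylinder(h = 349, r = 15);
  translate([15, 342, 0]) cylinder(h = 349, r = 15);
  translate([266, 342, 0]) cylinder(h = 349, r = 15);
}
translate([1945, 168, 0]) {
  translate([0, 0, 349]) cube([281, 357, 31]);
  translate([15, 15, 0]) cylinder(h = 349, r = 15);
  translate([266, 15, 0]) cylinder(h = 349, r = 15);
  translate([15, 342, 0]) cylinder(h = 349, r = 15);
  translate([266, 342, 0]) cylinder(h = 349, r = 15);
}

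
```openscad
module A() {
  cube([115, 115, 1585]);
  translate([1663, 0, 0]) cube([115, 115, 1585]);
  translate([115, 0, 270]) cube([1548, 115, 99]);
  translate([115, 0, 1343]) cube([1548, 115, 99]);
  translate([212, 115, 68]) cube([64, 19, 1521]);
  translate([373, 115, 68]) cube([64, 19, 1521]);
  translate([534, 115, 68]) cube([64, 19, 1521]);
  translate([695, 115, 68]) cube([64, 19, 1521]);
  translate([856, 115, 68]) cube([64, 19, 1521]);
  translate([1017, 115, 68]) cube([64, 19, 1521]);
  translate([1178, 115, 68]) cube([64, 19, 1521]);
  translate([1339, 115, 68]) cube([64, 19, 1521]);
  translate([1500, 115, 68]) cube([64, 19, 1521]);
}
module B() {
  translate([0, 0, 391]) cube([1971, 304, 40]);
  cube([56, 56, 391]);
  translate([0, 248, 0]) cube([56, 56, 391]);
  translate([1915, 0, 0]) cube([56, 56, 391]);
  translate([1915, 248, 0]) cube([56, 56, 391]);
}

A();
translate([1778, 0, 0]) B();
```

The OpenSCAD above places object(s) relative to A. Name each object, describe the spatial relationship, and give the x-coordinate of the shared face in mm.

The fence section's +x face and the bench's −x face are both at x = 1778 mm.

A is a fence section. B is a bench. The bench is against the fence section's +x side, with their −y faces flush. The x-coordinate of the shared face is 1778 mm.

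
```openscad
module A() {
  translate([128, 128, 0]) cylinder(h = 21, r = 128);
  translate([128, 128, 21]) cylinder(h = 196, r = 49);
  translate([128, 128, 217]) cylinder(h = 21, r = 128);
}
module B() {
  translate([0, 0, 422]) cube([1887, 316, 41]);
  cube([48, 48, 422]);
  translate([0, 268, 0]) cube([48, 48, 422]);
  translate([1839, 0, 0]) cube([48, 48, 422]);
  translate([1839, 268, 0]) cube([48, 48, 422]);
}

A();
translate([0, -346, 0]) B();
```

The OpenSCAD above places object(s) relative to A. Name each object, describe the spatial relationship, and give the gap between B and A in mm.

The bench's nearest face is 30 mm from the spool's −y face.

A is a spool. B is a bench. The bench is on the floor beside the spool on its −y side. The gap between the bench and the spool is 30 mm.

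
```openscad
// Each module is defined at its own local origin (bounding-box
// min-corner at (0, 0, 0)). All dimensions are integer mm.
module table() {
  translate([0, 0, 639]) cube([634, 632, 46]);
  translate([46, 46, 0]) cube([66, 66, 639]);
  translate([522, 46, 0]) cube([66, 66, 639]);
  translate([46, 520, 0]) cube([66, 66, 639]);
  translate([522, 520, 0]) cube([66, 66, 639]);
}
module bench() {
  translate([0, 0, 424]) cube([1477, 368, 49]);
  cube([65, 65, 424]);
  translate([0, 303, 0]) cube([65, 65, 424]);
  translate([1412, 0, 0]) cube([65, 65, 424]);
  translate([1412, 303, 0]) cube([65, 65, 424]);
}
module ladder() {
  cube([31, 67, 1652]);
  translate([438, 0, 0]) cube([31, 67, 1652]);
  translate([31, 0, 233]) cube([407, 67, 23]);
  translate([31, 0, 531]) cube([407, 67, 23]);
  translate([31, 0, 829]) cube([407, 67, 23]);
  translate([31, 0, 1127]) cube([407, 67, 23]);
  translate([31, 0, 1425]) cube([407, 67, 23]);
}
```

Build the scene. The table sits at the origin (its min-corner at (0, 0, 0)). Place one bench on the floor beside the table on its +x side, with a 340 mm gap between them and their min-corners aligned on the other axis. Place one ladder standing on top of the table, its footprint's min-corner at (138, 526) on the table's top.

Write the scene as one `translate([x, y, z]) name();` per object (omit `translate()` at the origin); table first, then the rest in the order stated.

table();
translate([974, 0, 0]) bench();
translate([138, 526, 685]) ladder();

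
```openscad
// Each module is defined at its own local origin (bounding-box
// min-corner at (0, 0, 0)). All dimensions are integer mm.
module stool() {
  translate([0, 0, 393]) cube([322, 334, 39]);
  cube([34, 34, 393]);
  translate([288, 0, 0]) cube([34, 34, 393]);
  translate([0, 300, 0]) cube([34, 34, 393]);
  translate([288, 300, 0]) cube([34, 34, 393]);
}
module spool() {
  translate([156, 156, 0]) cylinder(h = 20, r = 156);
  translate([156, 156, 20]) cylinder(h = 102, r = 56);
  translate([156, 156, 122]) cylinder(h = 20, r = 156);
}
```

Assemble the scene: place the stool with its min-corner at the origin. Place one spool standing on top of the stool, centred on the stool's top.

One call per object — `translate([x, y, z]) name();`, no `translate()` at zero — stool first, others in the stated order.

stool();
translate([5, 11, 432]) spool();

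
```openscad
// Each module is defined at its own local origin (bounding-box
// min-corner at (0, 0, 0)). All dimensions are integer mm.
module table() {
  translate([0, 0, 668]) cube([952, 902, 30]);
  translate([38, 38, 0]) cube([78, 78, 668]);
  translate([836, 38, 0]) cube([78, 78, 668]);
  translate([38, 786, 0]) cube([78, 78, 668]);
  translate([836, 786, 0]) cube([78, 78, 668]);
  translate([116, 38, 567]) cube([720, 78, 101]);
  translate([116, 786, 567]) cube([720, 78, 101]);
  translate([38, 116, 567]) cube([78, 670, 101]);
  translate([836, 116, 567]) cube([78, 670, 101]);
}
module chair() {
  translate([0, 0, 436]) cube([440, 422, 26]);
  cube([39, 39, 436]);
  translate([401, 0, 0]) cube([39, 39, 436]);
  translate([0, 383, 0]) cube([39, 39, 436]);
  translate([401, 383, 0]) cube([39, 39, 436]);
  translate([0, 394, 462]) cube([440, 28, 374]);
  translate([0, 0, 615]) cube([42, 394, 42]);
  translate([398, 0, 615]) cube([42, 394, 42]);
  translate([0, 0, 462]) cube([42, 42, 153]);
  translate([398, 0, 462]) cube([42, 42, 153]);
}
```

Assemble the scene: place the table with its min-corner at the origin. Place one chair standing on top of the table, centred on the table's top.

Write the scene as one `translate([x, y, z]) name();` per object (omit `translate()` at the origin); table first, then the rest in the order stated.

table();
translate([256, 240, 698]) chair();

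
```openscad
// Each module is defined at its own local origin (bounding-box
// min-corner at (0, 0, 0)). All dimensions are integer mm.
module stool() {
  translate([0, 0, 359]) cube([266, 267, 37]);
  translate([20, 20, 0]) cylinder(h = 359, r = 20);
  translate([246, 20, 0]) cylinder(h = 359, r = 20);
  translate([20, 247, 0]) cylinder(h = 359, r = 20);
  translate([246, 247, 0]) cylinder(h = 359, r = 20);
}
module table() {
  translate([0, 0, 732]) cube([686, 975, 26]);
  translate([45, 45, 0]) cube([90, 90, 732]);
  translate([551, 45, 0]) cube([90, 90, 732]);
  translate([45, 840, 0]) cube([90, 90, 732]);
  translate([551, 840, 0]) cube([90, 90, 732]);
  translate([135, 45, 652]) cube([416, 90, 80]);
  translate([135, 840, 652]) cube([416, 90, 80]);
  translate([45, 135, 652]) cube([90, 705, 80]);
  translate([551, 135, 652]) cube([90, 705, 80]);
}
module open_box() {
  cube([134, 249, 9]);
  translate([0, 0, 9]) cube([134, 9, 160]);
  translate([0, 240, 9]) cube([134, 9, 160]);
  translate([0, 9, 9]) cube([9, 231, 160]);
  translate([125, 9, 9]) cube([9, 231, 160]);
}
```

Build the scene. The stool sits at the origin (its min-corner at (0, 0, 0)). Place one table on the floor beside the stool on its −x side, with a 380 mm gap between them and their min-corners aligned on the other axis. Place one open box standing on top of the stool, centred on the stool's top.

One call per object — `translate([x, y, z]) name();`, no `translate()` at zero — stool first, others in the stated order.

stool();
translate([-1066, 0, 0]) table();
translate([66, 9, 396]) open_box();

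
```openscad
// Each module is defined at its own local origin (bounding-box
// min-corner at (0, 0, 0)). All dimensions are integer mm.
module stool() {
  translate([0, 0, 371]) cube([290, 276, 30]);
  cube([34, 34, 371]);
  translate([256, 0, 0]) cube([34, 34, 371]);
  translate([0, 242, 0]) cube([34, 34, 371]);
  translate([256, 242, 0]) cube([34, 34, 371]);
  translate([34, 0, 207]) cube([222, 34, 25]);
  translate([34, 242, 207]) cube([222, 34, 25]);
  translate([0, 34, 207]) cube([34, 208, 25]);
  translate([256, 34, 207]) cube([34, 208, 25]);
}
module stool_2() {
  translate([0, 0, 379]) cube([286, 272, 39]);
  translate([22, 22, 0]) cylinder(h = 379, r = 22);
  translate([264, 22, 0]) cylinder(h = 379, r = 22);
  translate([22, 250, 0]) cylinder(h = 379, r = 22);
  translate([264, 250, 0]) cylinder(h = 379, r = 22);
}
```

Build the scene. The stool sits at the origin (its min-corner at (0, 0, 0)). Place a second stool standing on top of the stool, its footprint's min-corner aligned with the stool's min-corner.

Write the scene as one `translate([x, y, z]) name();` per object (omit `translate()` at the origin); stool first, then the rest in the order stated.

stool();
translate([0, 0, 401]) stool_2();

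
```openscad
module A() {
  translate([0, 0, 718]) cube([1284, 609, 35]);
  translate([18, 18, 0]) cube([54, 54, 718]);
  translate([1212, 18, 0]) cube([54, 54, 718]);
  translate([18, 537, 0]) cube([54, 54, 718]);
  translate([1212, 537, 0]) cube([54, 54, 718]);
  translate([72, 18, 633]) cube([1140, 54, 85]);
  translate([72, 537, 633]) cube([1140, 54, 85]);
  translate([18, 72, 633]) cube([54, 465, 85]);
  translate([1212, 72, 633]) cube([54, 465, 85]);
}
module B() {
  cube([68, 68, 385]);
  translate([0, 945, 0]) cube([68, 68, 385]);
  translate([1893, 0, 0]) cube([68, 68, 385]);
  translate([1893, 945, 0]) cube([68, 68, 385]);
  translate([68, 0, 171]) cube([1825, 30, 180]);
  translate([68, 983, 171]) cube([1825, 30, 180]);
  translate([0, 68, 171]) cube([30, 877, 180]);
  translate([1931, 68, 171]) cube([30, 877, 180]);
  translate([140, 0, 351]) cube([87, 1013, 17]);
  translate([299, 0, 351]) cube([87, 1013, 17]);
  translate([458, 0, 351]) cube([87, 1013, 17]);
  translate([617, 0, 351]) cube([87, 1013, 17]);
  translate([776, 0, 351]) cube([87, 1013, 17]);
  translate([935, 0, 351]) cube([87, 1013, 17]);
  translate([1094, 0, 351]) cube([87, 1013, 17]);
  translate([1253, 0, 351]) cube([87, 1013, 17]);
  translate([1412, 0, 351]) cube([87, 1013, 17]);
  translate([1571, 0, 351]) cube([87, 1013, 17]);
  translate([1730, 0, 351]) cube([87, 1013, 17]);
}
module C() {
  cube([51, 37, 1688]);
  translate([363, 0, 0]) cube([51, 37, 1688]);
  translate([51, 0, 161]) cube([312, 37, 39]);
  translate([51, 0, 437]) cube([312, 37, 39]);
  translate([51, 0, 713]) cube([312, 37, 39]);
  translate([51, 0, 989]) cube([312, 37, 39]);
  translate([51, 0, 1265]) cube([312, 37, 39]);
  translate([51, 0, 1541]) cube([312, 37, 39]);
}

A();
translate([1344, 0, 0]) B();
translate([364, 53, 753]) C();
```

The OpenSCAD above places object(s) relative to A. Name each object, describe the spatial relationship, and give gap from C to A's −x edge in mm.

A is a table. B is a bed frame. C is a ladder. The bed frame is on the floor beside the table on its +x side. The ladder is on top of the table. The gap from the ladder to the table's −x edge is 364 mm.

The ladder's min-x is at 364; the table's min-x is 0; gap = 364 mm.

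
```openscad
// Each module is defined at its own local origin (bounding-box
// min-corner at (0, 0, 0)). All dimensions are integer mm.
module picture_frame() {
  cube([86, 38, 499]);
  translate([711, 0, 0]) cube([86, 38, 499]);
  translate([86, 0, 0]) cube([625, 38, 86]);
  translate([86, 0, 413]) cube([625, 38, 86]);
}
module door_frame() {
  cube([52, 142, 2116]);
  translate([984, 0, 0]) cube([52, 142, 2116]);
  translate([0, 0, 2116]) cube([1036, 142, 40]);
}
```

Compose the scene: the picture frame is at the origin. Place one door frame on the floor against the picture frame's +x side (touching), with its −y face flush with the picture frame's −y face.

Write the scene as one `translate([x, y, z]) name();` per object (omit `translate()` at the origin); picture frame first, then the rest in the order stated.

picture_frame();
translate([797, 0, 0]) door_frame();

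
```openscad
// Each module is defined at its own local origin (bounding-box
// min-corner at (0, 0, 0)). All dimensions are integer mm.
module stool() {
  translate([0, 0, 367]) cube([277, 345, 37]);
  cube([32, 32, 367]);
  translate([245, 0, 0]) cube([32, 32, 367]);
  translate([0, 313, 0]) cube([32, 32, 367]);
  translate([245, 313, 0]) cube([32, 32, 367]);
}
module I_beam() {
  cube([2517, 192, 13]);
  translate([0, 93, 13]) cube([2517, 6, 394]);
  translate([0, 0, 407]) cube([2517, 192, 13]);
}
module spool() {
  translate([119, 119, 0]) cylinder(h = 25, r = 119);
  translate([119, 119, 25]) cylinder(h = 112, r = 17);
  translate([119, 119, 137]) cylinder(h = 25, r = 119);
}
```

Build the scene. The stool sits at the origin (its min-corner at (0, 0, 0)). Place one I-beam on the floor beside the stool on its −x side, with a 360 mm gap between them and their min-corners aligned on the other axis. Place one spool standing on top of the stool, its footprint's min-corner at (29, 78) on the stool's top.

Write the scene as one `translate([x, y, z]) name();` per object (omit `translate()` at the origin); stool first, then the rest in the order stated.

stool();
translate([-2877, 0, 0]) I_beam();
translate([29, 78, 404]) spool();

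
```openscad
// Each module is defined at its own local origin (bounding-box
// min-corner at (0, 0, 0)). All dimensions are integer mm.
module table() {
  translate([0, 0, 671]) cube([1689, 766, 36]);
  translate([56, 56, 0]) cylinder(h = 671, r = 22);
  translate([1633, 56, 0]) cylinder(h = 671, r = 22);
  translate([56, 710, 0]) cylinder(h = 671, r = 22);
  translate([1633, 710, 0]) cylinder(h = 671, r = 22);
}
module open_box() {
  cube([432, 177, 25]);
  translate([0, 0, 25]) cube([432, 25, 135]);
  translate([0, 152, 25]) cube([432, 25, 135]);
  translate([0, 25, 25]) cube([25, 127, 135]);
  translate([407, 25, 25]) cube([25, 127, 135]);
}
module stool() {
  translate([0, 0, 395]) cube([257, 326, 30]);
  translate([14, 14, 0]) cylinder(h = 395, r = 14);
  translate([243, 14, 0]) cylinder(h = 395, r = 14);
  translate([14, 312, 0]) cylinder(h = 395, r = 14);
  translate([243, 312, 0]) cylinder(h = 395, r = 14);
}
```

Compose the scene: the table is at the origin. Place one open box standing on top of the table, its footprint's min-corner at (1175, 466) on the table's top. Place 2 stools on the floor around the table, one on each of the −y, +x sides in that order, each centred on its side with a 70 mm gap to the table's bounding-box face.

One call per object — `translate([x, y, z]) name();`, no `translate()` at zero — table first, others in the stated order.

table();
translate([1175, 466, 707]) open_box();
translate([716, -396, 0]) stool();
translate([1759, 220, 0]) stool();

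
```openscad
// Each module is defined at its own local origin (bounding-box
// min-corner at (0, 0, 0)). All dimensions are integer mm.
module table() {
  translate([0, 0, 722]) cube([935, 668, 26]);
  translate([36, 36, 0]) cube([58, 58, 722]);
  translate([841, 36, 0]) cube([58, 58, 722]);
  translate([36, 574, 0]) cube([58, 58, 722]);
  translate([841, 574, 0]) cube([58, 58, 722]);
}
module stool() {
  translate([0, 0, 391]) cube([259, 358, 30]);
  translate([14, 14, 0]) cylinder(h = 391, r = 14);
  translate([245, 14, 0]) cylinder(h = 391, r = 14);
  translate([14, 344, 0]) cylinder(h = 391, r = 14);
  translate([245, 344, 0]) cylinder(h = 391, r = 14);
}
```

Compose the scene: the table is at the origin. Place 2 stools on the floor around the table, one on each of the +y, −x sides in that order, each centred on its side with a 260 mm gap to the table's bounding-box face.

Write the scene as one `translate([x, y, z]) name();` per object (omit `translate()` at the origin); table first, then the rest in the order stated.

table();
translate([338, 928, 0]) stool();
translate([-519, 155, 0]) stool();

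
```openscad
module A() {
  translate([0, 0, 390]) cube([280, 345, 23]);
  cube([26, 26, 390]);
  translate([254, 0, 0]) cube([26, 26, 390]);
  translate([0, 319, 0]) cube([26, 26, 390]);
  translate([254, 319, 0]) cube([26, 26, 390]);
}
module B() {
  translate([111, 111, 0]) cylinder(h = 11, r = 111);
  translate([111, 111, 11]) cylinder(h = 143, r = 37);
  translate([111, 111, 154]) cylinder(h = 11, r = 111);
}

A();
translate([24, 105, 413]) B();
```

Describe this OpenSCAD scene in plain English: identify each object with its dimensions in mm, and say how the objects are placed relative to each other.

A is a four-legged stool. The seat is a 280×345×23 mm slab whose top surface is at z = 413 mm; four square legs, each 26×26 mm in cross-section, run from the floor (z = 0) to the underside of the seat, each flush with a corner of the seat.

B is a spool: two coaxial disc flanges of radius 111 mm and thickness 11 mm, joined by a core cylinder of radius 37 mm and height 143 mm. The lower flange rests on z = 0 and the three cylinders share a vertical axis.

The spool is on top of the stool.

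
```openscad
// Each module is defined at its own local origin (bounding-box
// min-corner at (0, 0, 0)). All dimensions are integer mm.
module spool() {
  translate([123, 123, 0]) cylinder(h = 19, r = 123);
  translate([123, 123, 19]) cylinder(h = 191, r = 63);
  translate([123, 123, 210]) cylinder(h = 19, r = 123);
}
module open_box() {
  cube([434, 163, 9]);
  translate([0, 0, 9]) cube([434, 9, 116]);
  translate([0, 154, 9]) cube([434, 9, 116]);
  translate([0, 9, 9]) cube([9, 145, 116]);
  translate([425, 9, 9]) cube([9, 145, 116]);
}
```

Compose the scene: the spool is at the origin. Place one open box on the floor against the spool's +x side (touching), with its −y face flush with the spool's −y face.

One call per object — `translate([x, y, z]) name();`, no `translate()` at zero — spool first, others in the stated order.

spool();
translate([246, 0, 0]) open_box();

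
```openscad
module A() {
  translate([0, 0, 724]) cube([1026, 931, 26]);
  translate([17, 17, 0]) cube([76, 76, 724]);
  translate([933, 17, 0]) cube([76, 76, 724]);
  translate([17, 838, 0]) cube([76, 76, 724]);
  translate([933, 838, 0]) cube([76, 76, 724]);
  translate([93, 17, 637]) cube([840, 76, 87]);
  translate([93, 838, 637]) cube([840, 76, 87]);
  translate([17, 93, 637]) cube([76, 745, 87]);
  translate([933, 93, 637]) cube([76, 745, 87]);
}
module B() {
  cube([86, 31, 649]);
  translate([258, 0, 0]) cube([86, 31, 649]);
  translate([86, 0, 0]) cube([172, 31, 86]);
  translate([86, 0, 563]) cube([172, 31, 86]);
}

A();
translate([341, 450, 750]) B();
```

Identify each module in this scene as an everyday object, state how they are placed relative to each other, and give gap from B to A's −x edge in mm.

A is a table. B is a picture frame. The picture frame is on top of the table, centred. The gap from the picture frame to the table's −x edge is 341 mm.

The picture frame's min-x is at 341; the table's min-x is 0; gap = 341 mm.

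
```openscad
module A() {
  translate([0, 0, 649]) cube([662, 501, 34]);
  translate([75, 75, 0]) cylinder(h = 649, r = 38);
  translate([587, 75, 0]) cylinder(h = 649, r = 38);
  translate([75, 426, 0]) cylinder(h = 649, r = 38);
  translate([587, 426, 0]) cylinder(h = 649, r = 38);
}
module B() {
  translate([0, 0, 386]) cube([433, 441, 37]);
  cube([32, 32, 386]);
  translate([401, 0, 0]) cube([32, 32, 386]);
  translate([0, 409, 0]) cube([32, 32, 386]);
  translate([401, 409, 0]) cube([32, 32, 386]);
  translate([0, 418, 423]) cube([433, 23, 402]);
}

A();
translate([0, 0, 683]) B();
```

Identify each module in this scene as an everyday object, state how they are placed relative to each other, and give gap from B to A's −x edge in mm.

The chair's min-x is at 0; the table's min-x is 0; gap = 0 mm.

A is a table. B is a chair. The chair is on top of the table. The gap from the chair to the table's −x edge is 0 mm.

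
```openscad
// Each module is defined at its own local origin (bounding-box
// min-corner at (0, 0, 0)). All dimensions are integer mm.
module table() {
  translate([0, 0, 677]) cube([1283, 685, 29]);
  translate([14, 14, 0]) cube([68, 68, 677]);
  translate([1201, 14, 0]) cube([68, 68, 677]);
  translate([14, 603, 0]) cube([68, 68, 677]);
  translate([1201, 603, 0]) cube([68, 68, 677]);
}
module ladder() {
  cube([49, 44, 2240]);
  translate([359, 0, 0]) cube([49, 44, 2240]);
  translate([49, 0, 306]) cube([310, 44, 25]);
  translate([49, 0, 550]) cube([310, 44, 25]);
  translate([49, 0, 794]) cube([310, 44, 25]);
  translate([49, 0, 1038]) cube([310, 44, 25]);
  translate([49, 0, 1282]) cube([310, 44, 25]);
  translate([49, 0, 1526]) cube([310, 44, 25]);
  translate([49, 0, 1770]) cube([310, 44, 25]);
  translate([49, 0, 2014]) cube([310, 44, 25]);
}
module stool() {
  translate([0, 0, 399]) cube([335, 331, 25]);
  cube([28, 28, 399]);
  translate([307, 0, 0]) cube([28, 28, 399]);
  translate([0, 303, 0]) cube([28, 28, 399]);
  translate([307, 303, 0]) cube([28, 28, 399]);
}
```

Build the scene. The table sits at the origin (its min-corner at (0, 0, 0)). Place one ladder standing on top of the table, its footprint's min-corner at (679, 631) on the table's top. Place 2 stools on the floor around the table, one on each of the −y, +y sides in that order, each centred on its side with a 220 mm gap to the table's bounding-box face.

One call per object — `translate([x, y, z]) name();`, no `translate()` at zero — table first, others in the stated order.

table();
translate([679, 631, 706]) ladder();
translate([474, -551, 0]) stool();
translate([474, 905, 0]) stool();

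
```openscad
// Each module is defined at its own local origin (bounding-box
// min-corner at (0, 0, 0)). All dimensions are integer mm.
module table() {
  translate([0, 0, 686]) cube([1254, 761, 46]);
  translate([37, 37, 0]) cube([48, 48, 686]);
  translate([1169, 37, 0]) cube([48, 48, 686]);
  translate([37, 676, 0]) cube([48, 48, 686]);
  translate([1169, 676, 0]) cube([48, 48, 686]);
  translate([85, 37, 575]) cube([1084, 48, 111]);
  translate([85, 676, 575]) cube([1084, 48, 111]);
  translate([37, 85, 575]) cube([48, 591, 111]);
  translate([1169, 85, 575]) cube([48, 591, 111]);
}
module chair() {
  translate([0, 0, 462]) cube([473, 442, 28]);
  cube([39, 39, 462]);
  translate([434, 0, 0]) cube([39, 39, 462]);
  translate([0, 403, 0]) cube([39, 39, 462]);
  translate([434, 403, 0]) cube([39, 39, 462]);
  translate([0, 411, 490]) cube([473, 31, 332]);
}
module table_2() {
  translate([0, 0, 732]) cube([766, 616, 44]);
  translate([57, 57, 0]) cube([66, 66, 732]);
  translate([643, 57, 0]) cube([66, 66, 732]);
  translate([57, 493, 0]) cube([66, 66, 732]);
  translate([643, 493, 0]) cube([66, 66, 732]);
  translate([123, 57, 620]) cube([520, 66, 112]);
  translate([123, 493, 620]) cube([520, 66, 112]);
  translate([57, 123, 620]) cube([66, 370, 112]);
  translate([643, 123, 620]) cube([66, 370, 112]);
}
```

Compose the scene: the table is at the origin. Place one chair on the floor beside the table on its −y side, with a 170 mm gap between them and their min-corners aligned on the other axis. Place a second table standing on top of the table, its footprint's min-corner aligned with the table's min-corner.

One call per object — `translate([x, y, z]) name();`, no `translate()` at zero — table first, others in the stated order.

table();
translate([0, -612, 0]) chair();
translate([0, 0, 732]) table_2();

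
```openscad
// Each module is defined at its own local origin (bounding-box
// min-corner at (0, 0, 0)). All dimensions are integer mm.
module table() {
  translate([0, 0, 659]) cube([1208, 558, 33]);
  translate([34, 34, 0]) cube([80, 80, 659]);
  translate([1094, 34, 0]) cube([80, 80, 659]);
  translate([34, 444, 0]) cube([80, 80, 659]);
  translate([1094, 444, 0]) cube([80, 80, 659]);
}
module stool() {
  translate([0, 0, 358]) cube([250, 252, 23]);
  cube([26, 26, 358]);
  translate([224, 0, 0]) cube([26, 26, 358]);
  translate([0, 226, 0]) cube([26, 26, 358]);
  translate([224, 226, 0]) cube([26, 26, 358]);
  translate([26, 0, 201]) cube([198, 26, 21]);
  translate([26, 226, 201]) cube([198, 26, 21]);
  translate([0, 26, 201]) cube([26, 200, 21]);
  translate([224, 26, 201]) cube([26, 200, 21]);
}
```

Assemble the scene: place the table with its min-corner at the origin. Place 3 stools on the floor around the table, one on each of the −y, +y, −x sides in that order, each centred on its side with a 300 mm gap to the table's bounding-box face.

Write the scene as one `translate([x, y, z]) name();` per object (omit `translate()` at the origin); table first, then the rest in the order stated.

table();
translate([479, -552, 0]) stool();
translate([479, 858, 0]) stool();
translate([-550, 153, 0]) stool();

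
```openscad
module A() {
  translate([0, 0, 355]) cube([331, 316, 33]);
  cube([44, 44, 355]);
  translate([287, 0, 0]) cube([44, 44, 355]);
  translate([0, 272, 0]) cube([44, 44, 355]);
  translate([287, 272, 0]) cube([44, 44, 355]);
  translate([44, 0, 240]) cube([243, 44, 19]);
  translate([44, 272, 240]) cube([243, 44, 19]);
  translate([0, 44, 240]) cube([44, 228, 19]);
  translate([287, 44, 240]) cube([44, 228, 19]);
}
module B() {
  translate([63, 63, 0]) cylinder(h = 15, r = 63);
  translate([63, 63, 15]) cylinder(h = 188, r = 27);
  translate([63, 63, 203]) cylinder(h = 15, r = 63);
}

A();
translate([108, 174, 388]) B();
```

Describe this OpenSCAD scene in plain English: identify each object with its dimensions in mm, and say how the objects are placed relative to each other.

A is a simple wooden stool: a rectangular seat 331 mm (x) by 316 mm (y), 33 mm thick, top face at z = 388 mm, on four square legs, each 44×44 mm in cross-section. The legs rest on z = 0, each flush with a corner of the seat. Four stretchers, 44 mm wide and 19 mm tall, connect adjacent legs with their undersides at z = 240 mm, each running between the inner faces of the legs it joins and aligned with the legs' outer faces on the other axis.

B is a spool: two coaxial disc flanges of radius 63 mm and thickness 15 mm, joined by a core cylinder of radius 27 mm and height 188 mm. The lower flange rests on z = 0 and the three cylinders share a vertical axis.

The spool is on top of the stool.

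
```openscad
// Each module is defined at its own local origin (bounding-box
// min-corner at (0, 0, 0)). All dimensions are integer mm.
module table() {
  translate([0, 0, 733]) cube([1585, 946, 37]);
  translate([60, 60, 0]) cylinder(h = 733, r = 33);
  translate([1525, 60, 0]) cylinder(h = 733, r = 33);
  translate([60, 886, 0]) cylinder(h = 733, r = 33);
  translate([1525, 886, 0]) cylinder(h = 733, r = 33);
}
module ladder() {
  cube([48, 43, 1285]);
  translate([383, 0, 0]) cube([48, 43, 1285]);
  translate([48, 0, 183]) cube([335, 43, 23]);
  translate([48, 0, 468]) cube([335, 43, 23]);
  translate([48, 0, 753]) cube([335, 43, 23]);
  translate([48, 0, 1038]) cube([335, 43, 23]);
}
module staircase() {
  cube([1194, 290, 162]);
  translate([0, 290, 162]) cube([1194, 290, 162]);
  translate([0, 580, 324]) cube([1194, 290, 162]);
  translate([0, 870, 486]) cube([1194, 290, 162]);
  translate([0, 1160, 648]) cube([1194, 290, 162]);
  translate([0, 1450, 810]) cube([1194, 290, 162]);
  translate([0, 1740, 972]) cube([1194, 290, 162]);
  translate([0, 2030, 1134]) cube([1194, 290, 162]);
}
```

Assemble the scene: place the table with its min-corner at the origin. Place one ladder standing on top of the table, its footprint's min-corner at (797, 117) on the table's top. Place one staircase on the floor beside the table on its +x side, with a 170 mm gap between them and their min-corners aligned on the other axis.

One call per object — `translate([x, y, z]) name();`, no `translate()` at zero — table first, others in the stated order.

table();
translate([797, 117, 770]) ladder();
translate([1755, 0, 0]) staircase();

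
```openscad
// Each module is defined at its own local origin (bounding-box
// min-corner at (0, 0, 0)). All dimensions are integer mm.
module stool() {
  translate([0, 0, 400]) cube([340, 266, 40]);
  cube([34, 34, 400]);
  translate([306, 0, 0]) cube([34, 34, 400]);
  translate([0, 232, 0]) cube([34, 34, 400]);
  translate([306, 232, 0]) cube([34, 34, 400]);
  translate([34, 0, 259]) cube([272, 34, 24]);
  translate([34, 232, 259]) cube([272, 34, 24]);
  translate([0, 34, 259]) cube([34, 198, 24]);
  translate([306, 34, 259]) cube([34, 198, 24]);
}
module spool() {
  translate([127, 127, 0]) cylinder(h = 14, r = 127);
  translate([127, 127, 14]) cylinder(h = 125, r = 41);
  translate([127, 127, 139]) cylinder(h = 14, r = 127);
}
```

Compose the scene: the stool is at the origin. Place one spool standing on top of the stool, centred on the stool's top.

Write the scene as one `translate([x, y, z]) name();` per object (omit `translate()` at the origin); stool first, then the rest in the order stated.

stool();
translate([43, 6, 440]) spool();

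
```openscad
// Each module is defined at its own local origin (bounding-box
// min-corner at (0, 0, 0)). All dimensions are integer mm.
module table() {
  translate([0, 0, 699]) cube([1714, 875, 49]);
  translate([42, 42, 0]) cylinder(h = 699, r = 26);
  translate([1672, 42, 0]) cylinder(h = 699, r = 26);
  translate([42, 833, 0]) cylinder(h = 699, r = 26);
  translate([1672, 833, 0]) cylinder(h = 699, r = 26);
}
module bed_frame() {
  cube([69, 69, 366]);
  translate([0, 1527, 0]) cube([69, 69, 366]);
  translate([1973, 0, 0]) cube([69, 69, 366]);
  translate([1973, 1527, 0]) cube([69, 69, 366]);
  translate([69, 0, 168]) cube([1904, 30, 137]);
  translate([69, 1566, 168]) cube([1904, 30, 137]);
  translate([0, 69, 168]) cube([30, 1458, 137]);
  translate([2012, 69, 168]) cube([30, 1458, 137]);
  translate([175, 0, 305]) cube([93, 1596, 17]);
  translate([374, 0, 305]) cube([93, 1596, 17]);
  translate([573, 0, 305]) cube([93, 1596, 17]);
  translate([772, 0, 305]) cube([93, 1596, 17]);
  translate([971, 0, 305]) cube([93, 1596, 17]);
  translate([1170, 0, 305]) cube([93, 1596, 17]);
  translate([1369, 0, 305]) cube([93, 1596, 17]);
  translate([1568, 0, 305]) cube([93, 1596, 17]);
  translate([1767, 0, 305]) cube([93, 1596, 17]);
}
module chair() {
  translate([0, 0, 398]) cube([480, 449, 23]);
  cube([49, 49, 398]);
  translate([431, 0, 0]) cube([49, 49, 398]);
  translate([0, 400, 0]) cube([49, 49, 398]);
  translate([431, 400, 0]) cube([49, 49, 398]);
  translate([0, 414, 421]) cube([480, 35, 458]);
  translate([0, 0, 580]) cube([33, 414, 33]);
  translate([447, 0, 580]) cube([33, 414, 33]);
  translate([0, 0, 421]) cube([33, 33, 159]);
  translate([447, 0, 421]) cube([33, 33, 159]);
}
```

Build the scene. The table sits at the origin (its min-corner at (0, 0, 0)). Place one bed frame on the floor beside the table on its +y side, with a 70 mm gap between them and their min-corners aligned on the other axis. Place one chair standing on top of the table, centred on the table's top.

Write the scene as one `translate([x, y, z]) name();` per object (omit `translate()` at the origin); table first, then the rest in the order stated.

table();
translate([0, 945, 0]) bed_frame();
translate([617, 213, 748]) chair();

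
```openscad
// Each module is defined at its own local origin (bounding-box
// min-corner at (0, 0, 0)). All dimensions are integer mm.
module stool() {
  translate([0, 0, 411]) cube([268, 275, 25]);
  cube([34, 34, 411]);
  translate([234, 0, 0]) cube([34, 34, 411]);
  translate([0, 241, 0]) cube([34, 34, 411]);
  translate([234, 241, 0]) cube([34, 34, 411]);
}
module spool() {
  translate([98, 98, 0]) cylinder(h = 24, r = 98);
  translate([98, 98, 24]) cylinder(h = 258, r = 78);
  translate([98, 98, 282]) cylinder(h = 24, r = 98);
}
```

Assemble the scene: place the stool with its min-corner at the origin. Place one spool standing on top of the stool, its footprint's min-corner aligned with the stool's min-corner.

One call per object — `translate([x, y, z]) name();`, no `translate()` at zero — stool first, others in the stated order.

stool();
translate([0, 0, 436]) spool();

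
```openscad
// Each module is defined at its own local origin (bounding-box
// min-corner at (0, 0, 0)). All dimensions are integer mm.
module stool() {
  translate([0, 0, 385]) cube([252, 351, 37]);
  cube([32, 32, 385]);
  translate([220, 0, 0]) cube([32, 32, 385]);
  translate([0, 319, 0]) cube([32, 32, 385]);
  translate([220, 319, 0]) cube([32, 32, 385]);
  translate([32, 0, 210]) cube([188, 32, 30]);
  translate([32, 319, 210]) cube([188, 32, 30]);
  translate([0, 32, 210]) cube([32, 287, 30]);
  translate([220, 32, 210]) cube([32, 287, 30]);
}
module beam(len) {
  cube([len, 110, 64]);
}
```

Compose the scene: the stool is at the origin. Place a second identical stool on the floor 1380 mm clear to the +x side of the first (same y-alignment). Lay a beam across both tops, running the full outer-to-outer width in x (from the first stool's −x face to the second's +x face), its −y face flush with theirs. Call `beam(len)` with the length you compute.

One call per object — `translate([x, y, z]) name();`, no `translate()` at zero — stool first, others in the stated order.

stool();
translate([1632, 0, 0]) stool();
translate([0, 0, 422]) beam(1884);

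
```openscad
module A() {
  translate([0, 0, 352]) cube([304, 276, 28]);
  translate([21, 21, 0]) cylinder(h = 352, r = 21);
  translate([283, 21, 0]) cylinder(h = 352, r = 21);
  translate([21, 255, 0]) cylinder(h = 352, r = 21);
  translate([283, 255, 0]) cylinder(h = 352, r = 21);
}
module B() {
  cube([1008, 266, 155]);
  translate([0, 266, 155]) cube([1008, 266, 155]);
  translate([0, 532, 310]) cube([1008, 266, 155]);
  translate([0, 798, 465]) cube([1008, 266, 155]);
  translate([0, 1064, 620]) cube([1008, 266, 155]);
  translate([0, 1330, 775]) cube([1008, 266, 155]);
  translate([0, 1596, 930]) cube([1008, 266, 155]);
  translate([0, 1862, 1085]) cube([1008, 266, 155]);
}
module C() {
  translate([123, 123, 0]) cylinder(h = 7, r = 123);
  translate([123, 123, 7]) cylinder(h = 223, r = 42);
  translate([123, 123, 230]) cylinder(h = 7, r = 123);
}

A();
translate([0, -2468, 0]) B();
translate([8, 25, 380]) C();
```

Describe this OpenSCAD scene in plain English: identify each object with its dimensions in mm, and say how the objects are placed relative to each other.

A is a simple wooden stool: a rectangular seat 304 mm (x) by 276 mm (y), 28 mm thick, top face at z = 380 mm, on four round legs, each 42 mm in diameter. The legs rest on z = 0, each leg's axis is inset half a diameter from the nearest pair of seat edges (so the leg's bounding box is flush with the corner).

B is a run of 8 identical solid stair steps. Each tread is 1008×266 mm and each step block is 155 mm high. Step 1 rests on the floor; step k is offset from step 1 by (k−1)×266 mm in y and (k−1)×155 mm in z.

C is a spool: two coaxial disc flanges of radius 123 mm and thickness 7 mm, joined by a core cylinder of radius 42 mm and height 223 mm. The lower flange rests on z = 0 and the three cylinders share a vertical axis.

The staircase is on the floor beside the stool on its −y side. The spool is on top of the stool.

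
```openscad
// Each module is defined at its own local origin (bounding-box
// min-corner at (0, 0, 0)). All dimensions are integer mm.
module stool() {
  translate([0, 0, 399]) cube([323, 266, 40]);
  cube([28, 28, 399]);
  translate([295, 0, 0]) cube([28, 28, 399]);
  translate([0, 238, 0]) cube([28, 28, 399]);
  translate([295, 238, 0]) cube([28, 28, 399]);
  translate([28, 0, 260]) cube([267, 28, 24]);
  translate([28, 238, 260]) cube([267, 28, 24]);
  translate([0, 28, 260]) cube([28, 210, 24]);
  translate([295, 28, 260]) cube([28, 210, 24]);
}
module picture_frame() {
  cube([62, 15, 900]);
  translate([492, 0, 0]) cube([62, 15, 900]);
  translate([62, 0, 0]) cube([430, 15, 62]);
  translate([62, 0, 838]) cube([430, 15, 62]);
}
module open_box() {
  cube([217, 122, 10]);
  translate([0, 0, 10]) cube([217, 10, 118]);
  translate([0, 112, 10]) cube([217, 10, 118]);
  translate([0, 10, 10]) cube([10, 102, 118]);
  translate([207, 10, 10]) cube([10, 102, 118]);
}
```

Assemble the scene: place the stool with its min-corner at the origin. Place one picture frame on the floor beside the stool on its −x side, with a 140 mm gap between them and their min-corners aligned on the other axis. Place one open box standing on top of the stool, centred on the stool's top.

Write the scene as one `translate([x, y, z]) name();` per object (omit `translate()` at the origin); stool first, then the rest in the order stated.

stool();
translate([-694, 0, 0]) picture_frame();
translate([53, 72, 439]) open_box();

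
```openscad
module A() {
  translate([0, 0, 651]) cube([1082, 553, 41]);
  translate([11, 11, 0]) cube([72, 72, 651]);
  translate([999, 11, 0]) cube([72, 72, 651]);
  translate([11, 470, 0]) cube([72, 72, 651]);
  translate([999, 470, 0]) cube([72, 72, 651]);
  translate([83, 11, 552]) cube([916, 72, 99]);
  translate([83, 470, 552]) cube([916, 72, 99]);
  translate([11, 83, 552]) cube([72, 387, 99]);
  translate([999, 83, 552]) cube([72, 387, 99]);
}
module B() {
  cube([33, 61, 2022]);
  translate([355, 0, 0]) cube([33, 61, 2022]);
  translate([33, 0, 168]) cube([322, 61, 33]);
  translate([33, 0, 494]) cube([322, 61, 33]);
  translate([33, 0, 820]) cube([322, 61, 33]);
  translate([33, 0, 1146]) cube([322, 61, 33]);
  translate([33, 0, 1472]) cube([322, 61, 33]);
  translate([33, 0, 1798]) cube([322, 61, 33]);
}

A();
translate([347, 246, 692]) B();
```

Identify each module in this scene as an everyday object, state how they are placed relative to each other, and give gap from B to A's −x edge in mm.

The ladder's min-x is at 347; the table's min-x is 0; gap = 347 mm.

A is a table. B is a ladder. The ladder is on top of the table, centred. The gap from the ladder to the table's −x edge is 347 mm.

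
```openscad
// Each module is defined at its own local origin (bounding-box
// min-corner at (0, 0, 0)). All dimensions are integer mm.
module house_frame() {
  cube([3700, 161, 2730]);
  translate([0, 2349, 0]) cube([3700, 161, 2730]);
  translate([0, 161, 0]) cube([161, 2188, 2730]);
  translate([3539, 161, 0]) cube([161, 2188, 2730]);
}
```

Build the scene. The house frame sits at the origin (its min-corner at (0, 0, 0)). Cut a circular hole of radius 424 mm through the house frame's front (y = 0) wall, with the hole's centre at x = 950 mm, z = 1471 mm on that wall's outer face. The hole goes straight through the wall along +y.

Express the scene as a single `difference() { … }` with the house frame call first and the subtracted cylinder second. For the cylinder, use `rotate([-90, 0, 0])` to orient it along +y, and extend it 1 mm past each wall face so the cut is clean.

difference() {
  house_frame();
  translate([950, -1, 1471]) rotate([-90, 0, 0]) cylinder(h = 163, r = 424);
}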